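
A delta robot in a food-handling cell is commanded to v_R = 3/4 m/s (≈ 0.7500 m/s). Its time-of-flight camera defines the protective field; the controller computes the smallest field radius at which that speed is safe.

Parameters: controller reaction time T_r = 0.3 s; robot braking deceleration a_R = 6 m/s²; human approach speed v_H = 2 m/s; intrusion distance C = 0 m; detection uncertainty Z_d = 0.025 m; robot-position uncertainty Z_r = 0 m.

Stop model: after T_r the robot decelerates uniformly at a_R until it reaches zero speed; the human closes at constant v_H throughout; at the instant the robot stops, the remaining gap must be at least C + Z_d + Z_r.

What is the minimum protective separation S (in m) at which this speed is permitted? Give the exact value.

braking lasts T_s = (3/4)/6 = 0.1250 s
robot covers v_R·T_r = 0.7500·0.3000 = 0.2250 m before braking
robot covers 0.7500·0.1250 − ½·6.0000·0.1250² = 0.0469 m while stopping
human closes 2.0000·0.4250 = 0.8500 m
margins: 0.0000+0.0250+0.0000 = 0.0250 m
S_min ≈ 0.2250+0.0469+0.8500+0.0250  ⇒  S_min = 367/320 m

S_min = 367/320 m = 1.1469 m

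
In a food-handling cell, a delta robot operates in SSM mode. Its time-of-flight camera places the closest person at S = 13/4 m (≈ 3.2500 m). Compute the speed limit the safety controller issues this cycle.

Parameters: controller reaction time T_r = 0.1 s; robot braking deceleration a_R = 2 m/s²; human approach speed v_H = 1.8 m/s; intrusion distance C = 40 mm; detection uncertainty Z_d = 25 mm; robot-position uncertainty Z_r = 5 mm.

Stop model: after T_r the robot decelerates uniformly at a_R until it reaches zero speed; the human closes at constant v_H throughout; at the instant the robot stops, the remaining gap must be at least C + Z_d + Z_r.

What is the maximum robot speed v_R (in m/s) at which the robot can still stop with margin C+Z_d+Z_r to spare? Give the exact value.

at the boundary: (1/4)·v² + (1)·v + (-3) = 0
  disc = (1)² − 4·(1/4)·(-3) = 4 ; √disc = 2
  v_R = (−(1) + 2) / (2·(1/4)) = 2 m/s
check:
braking lasts T_s = 2/2 = 1.0000 s
robot in T_r: 2.0000·0.1000 = 0.2000 m
braking distance = 2.0000²/(2·2.0000) = 1.0000 m
human closes 1.8000·1.1000 = 1.9800 m
residual clearance needed = 0.0400+0.0250+0.0050 = 0.0700 m
sum ≈ 0.2000+1.0000+1.9800+0.0700 ≈ 3.2500 m = S ✓

v_R_max = 2 m/s = 2.0000 m/s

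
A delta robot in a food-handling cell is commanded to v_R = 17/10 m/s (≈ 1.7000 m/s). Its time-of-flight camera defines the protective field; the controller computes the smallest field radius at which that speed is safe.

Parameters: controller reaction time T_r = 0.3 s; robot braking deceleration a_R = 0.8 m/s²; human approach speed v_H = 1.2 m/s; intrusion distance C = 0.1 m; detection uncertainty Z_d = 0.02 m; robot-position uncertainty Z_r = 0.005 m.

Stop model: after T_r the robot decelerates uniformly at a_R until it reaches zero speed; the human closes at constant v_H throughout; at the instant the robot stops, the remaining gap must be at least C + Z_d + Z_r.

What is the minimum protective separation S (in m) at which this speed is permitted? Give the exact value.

braking lasts T_s = (17/10)/(4/5) = 2.1250 s
reaction-phase robot travel = 1.7000·0.3000 = 0.5100 m
braking distance = 1.7000²/(2·0.8000) = 1.8062 m
person approaches 1.2000·(0.3000+2.1250) = 2.9100 m
residual clearance needed = 0.1000+0.0200+0.0050 = 0.1250 m
S_min ≈ 0.5100+1.8062+2.9100+0.1250  ⇒  S_min = 4281/800 m

S_min = 4281/800 m = 5.3513 m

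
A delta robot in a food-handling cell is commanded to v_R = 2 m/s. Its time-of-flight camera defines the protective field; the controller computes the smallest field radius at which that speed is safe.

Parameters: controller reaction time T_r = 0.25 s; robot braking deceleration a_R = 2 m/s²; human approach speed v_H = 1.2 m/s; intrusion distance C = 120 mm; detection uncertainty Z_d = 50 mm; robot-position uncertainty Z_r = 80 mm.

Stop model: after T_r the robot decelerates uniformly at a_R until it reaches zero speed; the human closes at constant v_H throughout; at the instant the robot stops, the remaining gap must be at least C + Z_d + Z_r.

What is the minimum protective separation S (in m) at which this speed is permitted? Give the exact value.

stop time T_s = 2/2 = 1.0000 s
reaction-phase robot travel = 2.0000·0.2500 = 0.5000 m
braking distance = 2.0000²/(2·2.0000) = 1.0000 m
human closes 1.2000·1.2500 = 1.5000 m
C+Z_d+Z_r = 0.1200+0.0500+0.0800 = 0.2500 m
S_min ≈ 0.5000+1.0000+1.5000+0.2500  ⇒  S_min = 13/4 m

S_min = 13/4 m = 3.2500 m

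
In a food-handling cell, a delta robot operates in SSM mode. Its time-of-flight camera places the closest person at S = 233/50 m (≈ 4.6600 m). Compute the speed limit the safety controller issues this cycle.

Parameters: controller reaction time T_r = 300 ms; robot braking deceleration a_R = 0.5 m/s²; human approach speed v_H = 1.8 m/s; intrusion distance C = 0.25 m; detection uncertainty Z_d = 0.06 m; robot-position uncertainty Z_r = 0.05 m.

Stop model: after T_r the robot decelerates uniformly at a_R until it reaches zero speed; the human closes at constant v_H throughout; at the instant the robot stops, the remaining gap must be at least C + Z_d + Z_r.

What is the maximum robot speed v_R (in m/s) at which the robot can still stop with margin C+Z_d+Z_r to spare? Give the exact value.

at the boundary: (1)·v² + (39/10)·v + (-94/25) = 0
  disc = (39/10)² − 4·(1)·(-94/25) = 121/4 ; √disc = 11/2
  v_R = (−(39/10) + 11/2) / (2·(1)) = 4/5 m/s
check:
stop time T_s = (4/5)/(1/2) = 1.6000 s
robot in T_r: 0.8000·0.3000 = 0.2400 m
robot under decel: 0.8000²/(2·0.5000) = 0.6400 m
human closes 1.8000·1.9000 = 3.4200 m
residual clearance needed = 0.2500+0.0600+0.0500 = 0.3600 m
sum ≈ 0.2400+0.6400+3.4200+0.3600 ≈ 4.6600 m = S ✓

v_R_max = 4/5 m/s = 0.8000 m/s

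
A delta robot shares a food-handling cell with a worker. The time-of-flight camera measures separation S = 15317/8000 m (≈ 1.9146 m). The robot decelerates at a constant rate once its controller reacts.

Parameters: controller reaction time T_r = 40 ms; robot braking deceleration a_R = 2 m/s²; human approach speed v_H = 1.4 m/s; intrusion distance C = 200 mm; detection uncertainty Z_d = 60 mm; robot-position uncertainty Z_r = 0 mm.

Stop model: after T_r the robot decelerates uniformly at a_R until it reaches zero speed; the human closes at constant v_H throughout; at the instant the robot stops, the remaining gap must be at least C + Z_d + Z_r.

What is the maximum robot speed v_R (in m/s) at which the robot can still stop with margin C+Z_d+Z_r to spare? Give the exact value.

v_R_max = 29/20 m/s = 1.4500 m/s

at the boundary: (1/4)·v² + (37/50)·v + (-12789/8000) = 0
  disc = (37/50)² − 4·(1/4)·(-12789/8000) = 85849/40000 ; √disc = 293/200
  v_R = (−(37/50) + 293/200) / (2·(1/4)) = 29/20 m/s
check:
stop time T_s = (29/20)/2 = 0.7250 s
reaction-phase robot travel = 1.4500·0.0400 = 0.0580 m
robot covers 1.4500·0.7250 − ½·2.0000·0.7250² = 0.5256 m while stopping
human closes 1.4000·0.7650 = 1.0710 m
residual clearance needed = 0.2000+0.0600+0.0000 = 0.2600 m
sum ≈ 0.0580+0.5256+1.0710+0.2600 ≈ 1.9146 m = S ✓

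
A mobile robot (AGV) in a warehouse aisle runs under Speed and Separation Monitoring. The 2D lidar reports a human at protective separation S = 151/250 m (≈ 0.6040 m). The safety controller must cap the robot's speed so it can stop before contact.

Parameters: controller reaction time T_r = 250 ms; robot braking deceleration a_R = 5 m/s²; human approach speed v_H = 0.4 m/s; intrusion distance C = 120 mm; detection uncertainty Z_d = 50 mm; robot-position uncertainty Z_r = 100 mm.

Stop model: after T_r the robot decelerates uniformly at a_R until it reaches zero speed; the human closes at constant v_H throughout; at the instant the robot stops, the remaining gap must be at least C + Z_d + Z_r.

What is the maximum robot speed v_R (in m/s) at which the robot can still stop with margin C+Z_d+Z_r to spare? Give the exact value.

v_R_max = 3/5 m/s = 0.6000 m/s

quadratic (1/10)·v² + (33/100)·v + (-117/500) = 0
  disc = (33/100)² − 4·(1/10)·(-117/500) = 81/400 ; √disc = 9/20
  v_R = (−(33/100) + 9/20) / (2·(1/10)) = 3/5 m/s
check:
braking lasts T_s = (3/5)/5 = 0.1200 s
robot covers v_R·T_r = 0.6000·0.2500 = 0.1500 m before braking
robot covers 0.6000·0.1200 − ½·5.0000·0.1200² = 0.0360 m while stopping
human over T_r+T_s: 0.4000·(0.2500+0.1200) = 0.1480 m
C+Z_d+Z_r = 0.1200+0.0500+0.1000 = 0.2700 m
sum ≈ 0.1500+0.0360+0.1480+0.2700 ≈ 0.6040 m = S ✓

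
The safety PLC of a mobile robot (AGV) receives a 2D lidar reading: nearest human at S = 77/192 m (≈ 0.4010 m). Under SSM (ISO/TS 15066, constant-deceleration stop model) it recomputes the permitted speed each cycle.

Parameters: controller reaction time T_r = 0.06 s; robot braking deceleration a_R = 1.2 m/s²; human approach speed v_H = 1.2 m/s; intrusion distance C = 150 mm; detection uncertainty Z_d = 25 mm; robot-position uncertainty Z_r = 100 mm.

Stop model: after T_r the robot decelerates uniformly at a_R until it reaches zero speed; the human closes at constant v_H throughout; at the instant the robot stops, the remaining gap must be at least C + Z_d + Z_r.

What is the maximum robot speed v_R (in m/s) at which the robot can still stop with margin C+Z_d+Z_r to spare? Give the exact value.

collect terms ⇒ (5/12)·v_R² + (53/50)·v_R + (-1297/24000) = 0
  disc = (53/50)² − 4·(5/12)·(-1297/24000) = 436921/360000 ; √disc = 661/600
  v_R = (−(53/50) + 661/600) / (2·(5/12)) = 1/20 m/s
check:
braking lasts T_s = (1/20)/(6/5) = 0.0417 s
reaction-phase robot travel = 0.0500·0.0600 = 0.0030 m
braking distance = 0.0500²/(2·1.2000) = 0.0010 m
person approaches 1.2000·(0.0600+0.0417) = 0.1220 m
margins: 0.1500+0.0250+0.1000 = 0.2750 m
sum ≈ 0.0030+0.0010+0.1220+0.2750 ≈ 0.4010 m = S ✓

v_R_max = 1/20 m/s = 0.0500 m/s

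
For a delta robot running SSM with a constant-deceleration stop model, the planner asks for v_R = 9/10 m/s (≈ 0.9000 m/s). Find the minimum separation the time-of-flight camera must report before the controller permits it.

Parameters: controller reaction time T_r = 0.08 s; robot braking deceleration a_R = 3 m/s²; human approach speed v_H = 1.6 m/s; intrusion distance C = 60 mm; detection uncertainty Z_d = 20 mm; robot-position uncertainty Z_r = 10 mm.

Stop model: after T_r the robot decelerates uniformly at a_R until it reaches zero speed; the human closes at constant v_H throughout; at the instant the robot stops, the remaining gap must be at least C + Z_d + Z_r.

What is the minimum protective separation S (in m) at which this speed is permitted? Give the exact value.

braking lasts T_s = (9/10)/3 = 0.3000 s
reaction-phase robot travel = 0.9000·0.0800 = 0.0720 m
robot covers 0.9000·0.3000 − ½·3.0000·0.3000² = 0.1350 m while stopping
human closes 1.6000·0.3800 = 0.6080 m
residual clearance needed = 0.0600+0.0200+0.0100 = 0.0900 m
S_min ≈ 0.0720+0.1350+0.6080+0.0900  ⇒  S_min = 181/200 m

S_min = 181/200 m = 0.9050 m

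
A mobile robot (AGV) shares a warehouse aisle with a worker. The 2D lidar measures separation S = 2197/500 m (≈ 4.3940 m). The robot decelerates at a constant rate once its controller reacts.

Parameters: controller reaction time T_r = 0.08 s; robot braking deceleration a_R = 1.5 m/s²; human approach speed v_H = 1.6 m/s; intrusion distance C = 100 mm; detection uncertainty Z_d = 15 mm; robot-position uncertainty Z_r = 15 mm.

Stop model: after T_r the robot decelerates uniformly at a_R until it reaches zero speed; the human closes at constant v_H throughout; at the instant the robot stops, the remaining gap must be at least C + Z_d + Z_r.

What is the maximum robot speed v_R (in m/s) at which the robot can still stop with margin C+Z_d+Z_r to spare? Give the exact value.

collect terms ⇒ (1/3)·v_R² + (86/75)·v_R + (-517/125) = 0
  disc = (86/75)² − 4·(1/3)·(-517/125) = 38416/5625 ; √disc = 196/75
  v_R = (−(86/75) + 196/75) / (2·(1/3)) = 11/5 m/s
check:
braking lasts T_s = (11/5)/(3/2) = 1.4667 s
robot covers v_R·T_r = 2.2000·0.0800 = 0.1760 m before braking
robot covers 2.2000·1.4667 − ½·1.5000·1.4667² = 1.6133 m while stopping
human closes 1.6000·1.5467 = 2.4747 m
margins: 0.1000+0.0150+0.0150 = 0.1300 m
sum ≈ 0.1760+1.6133+2.4747+0.1300 ≈ 4.3940 m = S ✓

v_R_max = 11/5 m/s = 2.2000 m/s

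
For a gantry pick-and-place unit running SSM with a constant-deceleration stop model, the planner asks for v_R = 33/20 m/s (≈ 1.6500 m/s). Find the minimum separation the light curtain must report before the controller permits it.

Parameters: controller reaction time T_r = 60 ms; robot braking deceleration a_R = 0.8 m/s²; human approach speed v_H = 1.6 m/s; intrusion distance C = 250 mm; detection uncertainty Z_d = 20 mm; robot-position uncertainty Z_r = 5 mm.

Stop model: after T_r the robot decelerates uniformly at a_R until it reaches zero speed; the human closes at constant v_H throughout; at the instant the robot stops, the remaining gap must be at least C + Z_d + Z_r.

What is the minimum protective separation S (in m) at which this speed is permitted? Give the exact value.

T_s = v_R/a_R = (33/20)/(4/5) = 2.0625 s
robot in T_r: 1.6500·0.0600 = 0.0990 m
robot covers 1.6500·2.0625 − ½·0.8000·2.0625² = 1.7016 m while stopping
person approaches 1.6000·(0.0600+2.0625) = 3.3960 m
C+Z_d+Z_r = 0.2500+0.0200+0.0050 = 0.2750 m
S_min ≈ 0.0990+1.7016+3.3960+0.2750  ⇒  S_min = 17509/3200 m

S_min = 17509/3200 m = 5.4716 m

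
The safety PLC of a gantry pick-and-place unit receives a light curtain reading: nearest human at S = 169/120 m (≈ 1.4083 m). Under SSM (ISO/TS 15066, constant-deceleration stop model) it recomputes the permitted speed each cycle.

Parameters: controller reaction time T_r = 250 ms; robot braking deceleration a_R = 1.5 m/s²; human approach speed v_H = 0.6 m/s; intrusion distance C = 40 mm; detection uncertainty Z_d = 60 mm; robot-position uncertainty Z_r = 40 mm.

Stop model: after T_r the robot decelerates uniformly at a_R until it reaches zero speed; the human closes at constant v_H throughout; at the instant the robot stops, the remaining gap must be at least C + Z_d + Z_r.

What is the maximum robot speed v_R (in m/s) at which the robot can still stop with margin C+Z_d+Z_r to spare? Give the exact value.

v_R_max = 11/10 m/s = 1.1000 m/s

collect terms ⇒ (1/3)·v_R² + (13/20)·v_R + (-671/600) = 0
  disc = (13/20)² − 4·(1/3)·(-671/600) = 6889/3600 ; √disc = 83/60
  v_R = (−(13/20) + 83/60) / (2·(1/3)) = 11/10 m/s
check:
stop time T_s = (11/10)/(3/2) = 0.7333 s
reaction-phase robot travel = 1.1000·0.2500 = 0.2750 m
robot under decel: 1.1000²/(2·1.5000) = 0.4033 m
person approaches 0.6000·(0.2500+0.7333) = 0.5900 m
margins: 0.0400+0.0600+0.0400 = 0.1400 m
sum ≈ 0.2750+0.4033+0.5900+0.1400 ≈ 1.4083 m = S ✓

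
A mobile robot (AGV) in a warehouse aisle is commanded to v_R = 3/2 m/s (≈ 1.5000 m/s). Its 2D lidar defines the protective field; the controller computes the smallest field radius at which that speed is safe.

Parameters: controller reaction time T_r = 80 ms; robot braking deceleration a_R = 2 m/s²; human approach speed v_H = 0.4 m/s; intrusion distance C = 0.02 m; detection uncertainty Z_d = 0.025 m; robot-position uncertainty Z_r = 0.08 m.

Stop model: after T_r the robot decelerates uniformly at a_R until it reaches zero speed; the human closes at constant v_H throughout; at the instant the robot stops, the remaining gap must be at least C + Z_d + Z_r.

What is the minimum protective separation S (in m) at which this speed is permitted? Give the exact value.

S_min = 2279/2000 m = 1.1395 m

braking lasts T_s = (3/2)/2 = 0.7500 s
reaction-phase robot travel = 1.5000·0.0800 = 0.1200 m
robot covers 1.5000·0.7500 − ½·2.0000·0.7500² = 0.5625 m while stopping
human over T_r+T_s: 0.4000·(0.0800+0.7500) = 0.3320 m
residual clearance needed = 0.0200+0.0250+0.0800 = 0.1250 m
S_min ≈ 0.1200+0.5625+0.3320+0.1250  ⇒  S_min = 2279/2000 m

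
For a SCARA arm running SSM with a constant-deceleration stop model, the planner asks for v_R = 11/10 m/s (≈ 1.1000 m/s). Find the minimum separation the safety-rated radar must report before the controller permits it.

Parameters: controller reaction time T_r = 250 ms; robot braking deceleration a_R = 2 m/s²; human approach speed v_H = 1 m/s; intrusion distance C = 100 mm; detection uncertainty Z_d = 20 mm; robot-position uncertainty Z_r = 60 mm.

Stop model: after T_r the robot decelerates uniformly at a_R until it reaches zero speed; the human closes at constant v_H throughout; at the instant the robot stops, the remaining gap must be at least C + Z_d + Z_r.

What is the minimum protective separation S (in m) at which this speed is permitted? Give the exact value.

S_min = 623/400 m = 1.5575 m

T_s = v_R/a_R = (11/10)/2 = 0.5500 s
reaction-phase robot travel = 1.1000·0.2500 = 0.2750 m
robot covers 1.1000·0.5500 − ½·2.0000·0.5500² = 0.3025 m while stopping
human over T_r+T_s: 1.0000·(0.2500+0.5500) = 0.8000 m
margins: 0.1000+0.0200+0.0600 = 0.1800 m
S_min ≈ 0.2750+0.3025+0.8000+0.1800  ⇒  S_min = 623/400 m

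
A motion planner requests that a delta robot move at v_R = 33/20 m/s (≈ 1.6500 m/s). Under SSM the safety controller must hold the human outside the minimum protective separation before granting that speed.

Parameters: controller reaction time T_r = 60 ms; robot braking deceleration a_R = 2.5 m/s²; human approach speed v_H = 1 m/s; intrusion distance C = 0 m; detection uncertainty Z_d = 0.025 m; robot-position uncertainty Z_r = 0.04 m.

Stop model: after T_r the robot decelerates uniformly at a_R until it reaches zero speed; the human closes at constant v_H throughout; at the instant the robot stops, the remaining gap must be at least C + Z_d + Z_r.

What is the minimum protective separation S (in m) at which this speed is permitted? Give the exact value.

braking lasts T_s = (33/20)/(5/2) = 0.6600 s
robot in T_r: 1.6500·0.0600 = 0.0990 m
braking distance = 1.6500²/(2·2.5000) = 0.5445 m
human over T_r+T_s: 1.0000·(0.0600+0.6600) = 0.7200 m
C+Z_d+Z_r = 0.0000+0.0250+0.0400 = 0.0650 m
S_min ≈ 0.0990+0.5445+0.7200+0.0650  ⇒  S_min = 2857/2000 m

S_min = 2857/2000 m = 1.4285 m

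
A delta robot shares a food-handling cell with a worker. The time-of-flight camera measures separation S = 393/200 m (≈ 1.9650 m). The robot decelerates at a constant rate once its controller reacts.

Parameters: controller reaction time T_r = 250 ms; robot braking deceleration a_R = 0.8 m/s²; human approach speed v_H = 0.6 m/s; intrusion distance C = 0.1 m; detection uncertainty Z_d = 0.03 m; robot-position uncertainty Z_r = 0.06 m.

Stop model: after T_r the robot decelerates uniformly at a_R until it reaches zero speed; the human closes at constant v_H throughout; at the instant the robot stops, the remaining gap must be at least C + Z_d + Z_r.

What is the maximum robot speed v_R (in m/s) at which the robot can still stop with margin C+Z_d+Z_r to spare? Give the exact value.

v_R_max = 1 m/s = 1.0000 m/s

collect terms ⇒ (5/8)·v_R² + (1)·v_R + (-13/8) = 0
  disc = (1)² − 4·(5/8)·(-13/8) = 81/16 ; √disc = 9/4
  v_R = (−(1) + 9/4) / (2·(5/8)) = 1 m/s
check:
braking lasts T_s = 1/(4/5) = 1.2500 s
robot in T_r: 1.0000·0.2500 = 0.2500 m
braking distance = 1.0000²/(2·0.8000) = 0.6250 m
human over T_r+T_s: 0.6000·(0.2500+1.2500) = 0.9000 m
margins: 0.1000+0.0300+0.0600 = 0.1900 m
sum ≈ 0.2500+0.6250+0.9000+0.1900 ≈ 1.9650 m = S ✓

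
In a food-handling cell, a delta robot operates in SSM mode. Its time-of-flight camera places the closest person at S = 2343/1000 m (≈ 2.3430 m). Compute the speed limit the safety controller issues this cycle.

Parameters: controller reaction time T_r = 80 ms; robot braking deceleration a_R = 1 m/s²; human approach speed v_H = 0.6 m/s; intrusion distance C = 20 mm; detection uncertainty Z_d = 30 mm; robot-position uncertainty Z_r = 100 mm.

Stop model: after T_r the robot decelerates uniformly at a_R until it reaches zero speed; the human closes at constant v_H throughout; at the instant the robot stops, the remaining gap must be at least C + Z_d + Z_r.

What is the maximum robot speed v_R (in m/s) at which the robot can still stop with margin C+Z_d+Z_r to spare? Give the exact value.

collect terms ⇒ (1/2)·v_R² + (17/25)·v_R + (-429/200) = 0
  disc = (17/25)² − 4·(1/2)·(-429/200) = 11881/2500 ; √disc = 109/50
  v_R = (−(17/25) + 109/50) / (2·(1/2)) = 3/2 m/s
check:
braking lasts T_s = (3/2)/1 = 1.5000 s
robot covers v_R·T_r = 1.5000·0.0800 = 0.1200 m before braking
robot under decel: 1.5000²/(2·1.0000) = 1.1250 m
human over T_r+T_s: 0.6000·(0.0800+1.5000) = 0.9480 m
C+Z_d+Z_r = 0.0200+0.0300+0.1000 = 0.1500 m
sum ≈ 0.1200+1.1250+0.9480+0.1500 ≈ 2.3430 m = S ✓

v_R_max = 3/2 m/s = 1.5000 m/s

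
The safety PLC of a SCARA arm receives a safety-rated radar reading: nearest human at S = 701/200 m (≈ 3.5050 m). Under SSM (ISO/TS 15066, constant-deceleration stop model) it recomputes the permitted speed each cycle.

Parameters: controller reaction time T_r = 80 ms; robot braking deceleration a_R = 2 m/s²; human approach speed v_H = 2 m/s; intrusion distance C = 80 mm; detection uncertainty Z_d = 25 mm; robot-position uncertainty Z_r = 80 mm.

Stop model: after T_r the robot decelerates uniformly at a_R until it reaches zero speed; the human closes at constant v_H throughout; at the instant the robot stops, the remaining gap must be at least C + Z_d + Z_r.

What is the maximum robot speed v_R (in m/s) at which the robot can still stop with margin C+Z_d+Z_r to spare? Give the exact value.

at the boundary: (1/4)·v² + (27/25)·v + (-79/25) = 0
  disc = (27/25)² − 4·(1/4)·(-79/25) = 2704/625 ; √disc = 52/25
  v_R = (−(27/25) + 52/25) / (2·(1/4)) = 2 m/s
check:
stop time T_s = 2/2 = 1.0000 s
robot in T_r: 2.0000·0.0800 = 0.1600 m
robot covers 2.0000·1.0000 − ½·2.0000·1.0000² = 1.0000 m while stopping
person approaches 2.0000·(0.0800+1.0000) = 2.1600 m
C+Z_d+Z_r = 0.0800+0.0250+0.0800 = 0.1850 m
sum ≈ 0.1600+1.0000+2.1600+0.1850 ≈ 3.5050 m = S ✓

v_R_max = 2 m/s = 2.0000 m/s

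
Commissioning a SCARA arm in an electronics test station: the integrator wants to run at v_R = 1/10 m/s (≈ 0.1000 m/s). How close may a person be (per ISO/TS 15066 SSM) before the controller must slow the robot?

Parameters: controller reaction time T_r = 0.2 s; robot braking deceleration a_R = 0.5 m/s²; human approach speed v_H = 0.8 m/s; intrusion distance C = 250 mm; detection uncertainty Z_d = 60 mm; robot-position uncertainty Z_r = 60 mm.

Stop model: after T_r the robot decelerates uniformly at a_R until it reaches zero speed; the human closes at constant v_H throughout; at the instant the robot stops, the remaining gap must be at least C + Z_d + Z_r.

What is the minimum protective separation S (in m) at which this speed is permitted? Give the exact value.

T_s = v_R/a_R = (1/10)/(1/2) = 0.2000 s
reaction-phase robot travel = 0.1000·0.2000 = 0.0200 m
robot covers 0.1000·0.2000 − ½·0.5000·0.2000² = 0.0100 m while stopping
person approaches 0.8000·(0.2000+0.2000) = 0.3200 m
margins: 0.2500+0.0600+0.0600 = 0.3700 m
S_min ≈ 0.0200+0.0100+0.3200+0.3700  ⇒  S_min = 18/25 m

S_min = 18/25 m = 0.7200 m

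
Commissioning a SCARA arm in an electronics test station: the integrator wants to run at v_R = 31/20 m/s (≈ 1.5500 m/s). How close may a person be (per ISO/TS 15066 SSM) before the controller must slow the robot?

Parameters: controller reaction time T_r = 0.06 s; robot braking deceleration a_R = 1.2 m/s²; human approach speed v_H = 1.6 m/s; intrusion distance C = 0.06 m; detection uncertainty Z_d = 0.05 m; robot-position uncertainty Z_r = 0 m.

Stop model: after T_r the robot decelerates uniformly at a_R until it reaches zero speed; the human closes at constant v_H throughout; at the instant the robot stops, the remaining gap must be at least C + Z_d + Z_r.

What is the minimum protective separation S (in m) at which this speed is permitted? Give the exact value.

S_min = 80801/24000 m = 3.3667 m

braking lasts T_s = (31/20)/(6/5) = 1.2917 s
reaction-phase robot travel = 1.5500·0.0600 = 0.0930 m
braking distance = 1.5500²/(2·1.2000) = 1.0010 m
person approaches 1.6000·(0.0600+1.2917) = 2.1627 m
C+Z_d+Z_r = 0.0600+0.0500+0.0000 = 0.1100 m
S_min ≈ 0.0930+1.0010+2.1627+0.1100  ⇒  S_min = 80801/24000 m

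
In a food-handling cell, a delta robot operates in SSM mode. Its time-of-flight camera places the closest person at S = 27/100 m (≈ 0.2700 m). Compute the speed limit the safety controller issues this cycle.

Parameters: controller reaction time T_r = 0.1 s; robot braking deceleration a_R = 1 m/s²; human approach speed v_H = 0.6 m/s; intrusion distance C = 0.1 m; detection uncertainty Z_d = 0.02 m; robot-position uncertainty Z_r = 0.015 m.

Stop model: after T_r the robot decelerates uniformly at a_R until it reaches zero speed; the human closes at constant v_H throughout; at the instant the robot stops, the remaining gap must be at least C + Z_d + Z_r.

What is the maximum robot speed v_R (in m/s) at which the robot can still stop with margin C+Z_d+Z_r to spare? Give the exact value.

v_R_max = 1/10 m/s = 0.1000 m/s

at the boundary: (1/2)·v² + (7/10)·v + (-3/40) = 0
  disc = (7/10)² − 4·(1/2)·(-3/40) = 16/25 ; √disc = 4/5
  v_R = (−(7/10) + 4/5) / (2·(1/2)) = 1/10 m/s
check:
T_s = v_R/a_R = (1/10)/1 = 0.1000 s
reaction-phase robot travel = 0.1000·0.1000 = 0.0100 m
robot covers 0.1000·0.1000 − ½·1.0000·0.1000² = 0.0050 m while stopping
human closes 0.6000·0.2000 = 0.1200 m
margins: 0.1000+0.0200+0.0150 = 0.1350 m
sum ≈ 0.0100+0.0050+0.1200+0.1350 ≈ 0.2700 m = S ✓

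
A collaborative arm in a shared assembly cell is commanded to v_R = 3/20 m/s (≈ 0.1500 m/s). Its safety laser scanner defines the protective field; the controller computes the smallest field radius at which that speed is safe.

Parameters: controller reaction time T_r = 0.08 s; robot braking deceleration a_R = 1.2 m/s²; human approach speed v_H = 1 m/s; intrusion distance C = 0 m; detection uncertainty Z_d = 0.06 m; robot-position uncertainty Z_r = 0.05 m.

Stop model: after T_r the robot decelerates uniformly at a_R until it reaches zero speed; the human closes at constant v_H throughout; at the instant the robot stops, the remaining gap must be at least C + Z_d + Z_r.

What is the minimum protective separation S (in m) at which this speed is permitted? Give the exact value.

braking lasts T_s = (3/20)/(6/5) = 0.1250 s
robot in T_r: 0.1500·0.0800 = 0.0120 m
braking distance = 0.1500²/(2·1.2000) = 0.0094 m
human closes 1.0000·0.2050 = 0.2050 m
margins: 0.0000+0.0600+0.0500 = 0.1100 m
S_min ≈ 0.0120+0.0094+0.2050+0.1100  ⇒  S_min = 2691/8000 m

S_min = 2691/8000 m = 0.3364 m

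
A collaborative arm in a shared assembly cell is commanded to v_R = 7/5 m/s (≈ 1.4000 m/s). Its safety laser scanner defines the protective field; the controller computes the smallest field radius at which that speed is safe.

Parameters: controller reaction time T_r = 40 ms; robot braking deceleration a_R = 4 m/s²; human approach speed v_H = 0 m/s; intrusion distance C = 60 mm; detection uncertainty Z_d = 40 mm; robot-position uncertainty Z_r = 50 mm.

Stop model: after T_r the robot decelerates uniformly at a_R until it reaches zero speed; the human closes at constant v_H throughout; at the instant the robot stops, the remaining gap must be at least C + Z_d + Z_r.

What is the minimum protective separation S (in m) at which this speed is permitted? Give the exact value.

braking lasts T_s = (7/5)/4 = 0.3500 s
robot covers v_R·T_r = 1.4000·0.0400 = 0.0560 m before braking
robot covers 1.4000·0.3500 − ½·4.0000·0.3500² = 0.2450 m while stopping
human closes 0.0000·0.3900 = 0.0000 m
C+Z_d+Z_r = 0.0600+0.0400+0.0500 = 0.1500 m
S_min ≈ 0.0560+0.2450+0.0000+0.1500  ⇒  S_min = 451/1000 m

S_min = 451/1000 m = 0.4510 m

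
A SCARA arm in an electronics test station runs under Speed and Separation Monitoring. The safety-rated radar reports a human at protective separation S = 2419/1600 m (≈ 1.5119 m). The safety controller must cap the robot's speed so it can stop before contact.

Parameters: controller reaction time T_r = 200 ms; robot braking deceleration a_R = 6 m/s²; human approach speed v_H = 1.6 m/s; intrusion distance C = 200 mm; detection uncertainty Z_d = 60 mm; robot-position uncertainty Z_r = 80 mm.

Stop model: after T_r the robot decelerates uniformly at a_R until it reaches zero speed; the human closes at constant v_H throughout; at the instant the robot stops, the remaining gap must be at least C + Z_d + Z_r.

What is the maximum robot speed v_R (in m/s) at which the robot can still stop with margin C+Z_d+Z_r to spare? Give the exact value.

quadratic (1/12)·v² + (7/15)·v + (-1363/1600) = 0
  disc = (7/15)² − 4·(1/12)·(-1363/1600) = 289/576 ; √disc = 17/24
  v_R = (−(7/15) + 17/24) / (2·(1/12)) = 29/20 m/s
check:
braking lasts T_s = (29/20)/6 = 0.2417 s
reaction-phase robot travel = 1.4500·0.2000 = 0.2900 m
robot under decel: 1.4500²/(2·6.0000) = 0.1752 m
human closes 1.6000·0.4417 = 0.7067 m
C+Z_d+Z_r = 0.2000+0.0600+0.0800 = 0.3400 m
sum ≈ 0.2900+0.1752+0.7067+0.3400 ≈ 1.5119 m = S ✓

v_R_max = 29/20 m/s = 1.4500 m/s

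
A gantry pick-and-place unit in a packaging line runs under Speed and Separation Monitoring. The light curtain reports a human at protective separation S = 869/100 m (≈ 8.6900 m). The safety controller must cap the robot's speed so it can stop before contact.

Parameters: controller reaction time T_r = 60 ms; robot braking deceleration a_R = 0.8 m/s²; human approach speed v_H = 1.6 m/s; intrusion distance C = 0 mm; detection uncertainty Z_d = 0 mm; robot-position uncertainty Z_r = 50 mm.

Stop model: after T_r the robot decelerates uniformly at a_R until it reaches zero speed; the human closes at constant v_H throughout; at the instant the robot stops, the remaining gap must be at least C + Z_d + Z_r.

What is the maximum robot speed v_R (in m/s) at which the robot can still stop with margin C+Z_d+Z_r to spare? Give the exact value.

v_R_max = 12/5 m/s = 2.4000 m/s

collect terms ⇒ (5/8)·v_R² + (103/50)·v_R + (-1068/125) = 0
  disc = (103/50)² − 4·(5/8)·(-1068/125) = 64009/2500 ; √disc = 253/50
  v_R = (−(103/50) + 253/50) / (2·(5/8)) = 12/5 m/s
check:
braking lasts T_s = (12/5)/(4/5) = 3.0000 s
robot covers v_R·T_r = 2.4000·0.0600 = 0.1440 m before braking
robot under decel: 2.4000²/(2·0.8000) = 3.6000 m
human closes 1.6000·3.0600 = 4.8960 m
C+Z_d+Z_r = 0.0000+0.0000+0.0500 = 0.0500 m
sum ≈ 0.1440+3.6000+4.8960+0.0500 ≈ 8.6900 m = S ✓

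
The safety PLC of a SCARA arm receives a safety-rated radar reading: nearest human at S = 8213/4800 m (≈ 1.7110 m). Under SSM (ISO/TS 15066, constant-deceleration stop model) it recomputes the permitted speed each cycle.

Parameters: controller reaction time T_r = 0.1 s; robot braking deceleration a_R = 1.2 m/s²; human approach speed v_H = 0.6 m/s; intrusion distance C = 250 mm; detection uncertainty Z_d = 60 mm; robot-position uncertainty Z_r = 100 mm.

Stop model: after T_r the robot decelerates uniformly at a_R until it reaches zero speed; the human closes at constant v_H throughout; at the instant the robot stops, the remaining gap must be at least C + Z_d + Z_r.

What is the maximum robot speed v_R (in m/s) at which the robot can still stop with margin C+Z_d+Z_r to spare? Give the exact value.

v_R_max = 23/20 m/s = 1.1500 m/s

quadratic (5/12)·v² + (3/5)·v + (-5957/4800) = 0
  disc = (3/5)² − 4·(5/12)·(-5957/4800) = 34969/14400 ; √disc = 187/120
  v_R = (−(3/5) + 187/120) / (2·(5/12)) = 23/20 m/s
check:
braking lasts T_s = (23/20)/(6/5) = 0.9583 s
robot in T_r: 1.1500·0.1000 = 0.1150 m
braking distance = 1.1500²/(2·1.2000) = 0.5510 m
person approaches 0.6000·(0.1000+0.9583) = 0.6350 m
margins: 0.2500+0.0600+0.1000 = 0.4100 m
sum ≈ 0.1150+0.5510+0.6350+0.4100 ≈ 1.7110 m = S ✓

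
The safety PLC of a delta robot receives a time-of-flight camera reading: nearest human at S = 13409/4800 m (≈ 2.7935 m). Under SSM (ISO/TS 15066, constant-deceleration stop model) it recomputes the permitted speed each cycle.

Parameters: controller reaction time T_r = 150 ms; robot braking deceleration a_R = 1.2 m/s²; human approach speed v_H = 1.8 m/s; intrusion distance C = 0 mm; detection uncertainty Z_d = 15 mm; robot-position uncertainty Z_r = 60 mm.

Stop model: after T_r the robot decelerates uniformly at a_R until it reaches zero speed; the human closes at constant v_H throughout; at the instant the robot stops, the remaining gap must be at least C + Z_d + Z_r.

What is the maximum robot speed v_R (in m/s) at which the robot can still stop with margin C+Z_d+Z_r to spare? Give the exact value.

v_R_max = 23/20 m/s = 1.1500 m/s

quadratic (5/12)·v² + (33/20)·v + (-11753/4800) = 0
  disc = (33/20)² − 4·(5/12)·(-11753/4800) = 97969/14400 ; √disc = 313/120
  v_R = (−(33/20) + 313/120) / (2·(5/12)) = 23/20 m/s
check:
stop time T_s = (23/20)/(6/5) = 0.9583 s
robot covers v_R·T_r = 1.1500·0.1500 = 0.1725 m before braking
robot covers 1.1500·0.9583 − ½·1.2000·0.9583² = 0.5510 m while stopping
person approaches 1.8000·(0.1500+0.9583) = 1.9950 m
margins: 0.0000+0.0150+0.0600 = 0.0750 m
sum ≈ 0.1725+0.5510+1.9950+0.0750 ≈ 2.7935 m = S ✓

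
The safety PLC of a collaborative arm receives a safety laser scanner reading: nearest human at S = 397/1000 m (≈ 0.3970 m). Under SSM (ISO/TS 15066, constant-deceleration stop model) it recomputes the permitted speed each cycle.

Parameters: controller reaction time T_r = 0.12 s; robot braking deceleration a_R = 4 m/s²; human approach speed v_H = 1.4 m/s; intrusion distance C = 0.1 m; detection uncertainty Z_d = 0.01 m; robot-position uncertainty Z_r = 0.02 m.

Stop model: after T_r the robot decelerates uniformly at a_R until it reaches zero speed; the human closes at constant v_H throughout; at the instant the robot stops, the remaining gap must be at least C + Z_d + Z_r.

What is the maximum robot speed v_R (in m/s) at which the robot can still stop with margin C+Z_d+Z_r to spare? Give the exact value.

v_R_max = 1/5 m/s = 0.2000 m/s

collect terms ⇒ (1/8)·v_R² + (47/100)·v_R + (-99/1000) = 0
  disc = (47/100)² − 4·(1/8)·(-99/1000) = 169/625 ; √disc = 13/25
  v_R = (−(47/100) + 13/25) / (2·(1/8)) = 1/5 m/s
check:
braking lasts T_s = (1/5)/4 = 0.0500 s
robot in T_r: 0.2000·0.1200 = 0.0240 m
robot covers 0.2000·0.0500 − ½·4.0000·0.0500² = 0.0050 m while stopping
person approaches 1.4000·(0.1200+0.0500) = 0.2380 m
C+Z_d+Z_r = 0.1000+0.0100+0.0200 = 0.1300 m
sum ≈ 0.0240+0.0050+0.2380+0.1300 ≈ 0.3970 m = S ✓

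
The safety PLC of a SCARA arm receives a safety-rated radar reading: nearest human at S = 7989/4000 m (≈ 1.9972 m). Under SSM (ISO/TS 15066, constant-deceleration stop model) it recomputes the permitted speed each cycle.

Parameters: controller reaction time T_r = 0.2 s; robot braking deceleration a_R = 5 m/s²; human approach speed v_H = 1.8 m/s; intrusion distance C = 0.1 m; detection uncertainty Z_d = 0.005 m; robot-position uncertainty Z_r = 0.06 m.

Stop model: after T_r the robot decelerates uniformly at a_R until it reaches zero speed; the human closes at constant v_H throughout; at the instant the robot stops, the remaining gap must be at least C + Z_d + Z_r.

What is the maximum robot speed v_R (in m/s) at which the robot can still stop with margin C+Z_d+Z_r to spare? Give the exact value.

quadratic (1/10)·v² + (14/25)·v + (-5889/4000) = 0
  disc = (14/25)² − 4·(1/10)·(-5889/4000) = 361/400 ; √disc = 19/20
  v_R = (−(14/25) + 19/20) / (2·(1/10)) = 39/20 m/s
check:
braking lasts T_s = (39/20)/5 = 0.3900 s
robot covers v_R·T_r = 1.9500·0.2000 = 0.3900 m before braking
robot covers 1.9500·0.3900 − ½·5.0000·0.3900² = 0.3802 m while stopping
human over T_r+T_s: 1.8000·(0.2000+0.3900) = 1.0620 m
margins: 0.1000+0.0050+0.0600 = 0.1650 m
sum ≈ 0.3900+0.3802+1.0620+0.1650 ≈ 1.9972 m = S ✓

v_R_max = 39/20 m/s = 1.9500 m/s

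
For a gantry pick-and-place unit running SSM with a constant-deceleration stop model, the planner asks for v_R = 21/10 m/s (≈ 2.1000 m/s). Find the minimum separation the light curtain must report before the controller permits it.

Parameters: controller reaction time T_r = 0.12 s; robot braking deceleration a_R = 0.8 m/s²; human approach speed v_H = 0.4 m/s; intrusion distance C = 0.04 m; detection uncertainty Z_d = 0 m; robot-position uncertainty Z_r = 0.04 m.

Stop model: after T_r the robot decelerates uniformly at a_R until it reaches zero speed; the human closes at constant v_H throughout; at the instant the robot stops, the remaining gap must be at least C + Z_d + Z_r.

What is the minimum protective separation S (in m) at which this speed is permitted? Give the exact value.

S_min = 3349/800 m = 4.1863 m

braking lasts T_s = (21/10)/(4/5) = 2.6250 s
robot covers v_R·T_r = 2.1000·0.1200 = 0.2520 m before braking
braking distance = 2.1000²/(2·0.8000) = 2.7563 m
person approaches 0.4000·(0.1200+2.6250) = 1.0980 m
margins: 0.0400+0.0000+0.0400 = 0.0800 m
S_min ≈ 0.2520+2.7563+1.0980+0.0800  ⇒  S_min = 3349/800 m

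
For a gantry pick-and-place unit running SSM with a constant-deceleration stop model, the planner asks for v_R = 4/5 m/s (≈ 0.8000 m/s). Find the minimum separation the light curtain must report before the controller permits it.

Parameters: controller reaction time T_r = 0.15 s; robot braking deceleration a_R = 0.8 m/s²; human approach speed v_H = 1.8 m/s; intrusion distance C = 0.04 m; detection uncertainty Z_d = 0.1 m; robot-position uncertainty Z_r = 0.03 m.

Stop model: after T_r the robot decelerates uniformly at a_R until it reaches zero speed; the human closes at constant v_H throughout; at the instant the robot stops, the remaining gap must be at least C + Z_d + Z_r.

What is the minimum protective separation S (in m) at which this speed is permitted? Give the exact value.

S_min = 69/25 m = 2.7600 m

T_s = v_R/a_R = (4/5)/(4/5) = 1.0000 s
reaction-phase robot travel = 0.8000·0.1500 = 0.1200 m
robot under decel: 0.8000²/(2·0.8000) = 0.4000 m
person approaches 1.8000·(0.1500+1.0000) = 2.0700 m
residual clearance needed = 0.0400+0.1000+0.0300 = 0.1700 m
S_min ≈ 0.1200+0.4000+2.0700+0.1700  ⇒  S_min = 69/25 m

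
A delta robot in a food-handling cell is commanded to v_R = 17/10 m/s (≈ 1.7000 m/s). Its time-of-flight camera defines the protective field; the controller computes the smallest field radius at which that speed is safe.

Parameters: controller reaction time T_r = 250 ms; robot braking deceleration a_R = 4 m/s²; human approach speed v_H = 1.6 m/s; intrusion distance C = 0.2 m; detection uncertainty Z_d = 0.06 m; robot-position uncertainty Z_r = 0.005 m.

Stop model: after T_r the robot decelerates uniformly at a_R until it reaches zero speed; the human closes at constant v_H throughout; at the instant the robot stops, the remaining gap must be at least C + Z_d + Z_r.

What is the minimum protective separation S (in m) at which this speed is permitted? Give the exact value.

S_min = 341/160 m = 2.1313 m

braking lasts T_s = (17/10)/4 = 0.4250 s
robot in T_r: 1.7000·0.2500 = 0.4250 m
robot under decel: 1.7000²/(2·4.0000) = 0.3613 m
person approaches 1.6000·(0.2500+0.4250) = 1.0800 m
margins: 0.2000+0.0600+0.0050 = 0.2650 m
S_min ≈ 0.4250+0.3613+1.0800+0.2650  ⇒  S_min = 341/160 m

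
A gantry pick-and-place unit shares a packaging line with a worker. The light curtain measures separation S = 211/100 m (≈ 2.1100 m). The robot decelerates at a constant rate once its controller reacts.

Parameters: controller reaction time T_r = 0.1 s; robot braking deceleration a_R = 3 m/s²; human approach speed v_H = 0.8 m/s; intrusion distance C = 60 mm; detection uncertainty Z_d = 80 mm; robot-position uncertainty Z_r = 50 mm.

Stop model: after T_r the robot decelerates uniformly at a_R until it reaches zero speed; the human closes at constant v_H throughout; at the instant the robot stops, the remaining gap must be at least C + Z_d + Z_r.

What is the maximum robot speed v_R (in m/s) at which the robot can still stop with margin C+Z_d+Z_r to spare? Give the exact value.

at the boundary: (1/6)·v² + (11/30)·v + (-46/25) = 0
  disc = (11/30)² − 4·(1/6)·(-46/25) = 49/36 ; √disc = 7/6
  v_R = (−(11/30) + 7/6) / (2·(1/6)) = 12/5 m/s
check:
braking lasts T_s = (12/5)/3 = 0.8000 s
reaction-phase robot travel = 2.4000·0.1000 = 0.2400 m
robot under decel: 2.4000²/(2·3.0000) = 0.9600 m
human closes 0.8000·0.9000 = 0.7200 m
residual clearance needed = 0.0600+0.0800+0.0500 = 0.1900 m
sum ≈ 0.2400+0.9600+0.7200+0.1900 ≈ 2.1100 m = S ✓

v_R_max = 12/5 m/s = 2.4000 m/s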